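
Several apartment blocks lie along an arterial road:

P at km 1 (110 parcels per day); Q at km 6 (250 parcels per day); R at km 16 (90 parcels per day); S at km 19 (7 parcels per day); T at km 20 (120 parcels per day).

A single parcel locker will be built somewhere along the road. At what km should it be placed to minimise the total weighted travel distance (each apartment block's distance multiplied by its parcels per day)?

For a sum of weighted absolute distances on a line, the optimum is the weighted median (not the mean). Total weight W = 577; half-weight = 288.5.
Sort by position and accumulate weight:
  km 1 (P, w=110) → cum 110
  km 6 (Q, w=250) → cum 360  ≥ 288.5 → median here
  km 16 (R, w=90) → cum 450
  km 19 (S, w=7) → cum 457
  km 20 (T, w=120) → cum 577
Optimal location: km 6.

x = 6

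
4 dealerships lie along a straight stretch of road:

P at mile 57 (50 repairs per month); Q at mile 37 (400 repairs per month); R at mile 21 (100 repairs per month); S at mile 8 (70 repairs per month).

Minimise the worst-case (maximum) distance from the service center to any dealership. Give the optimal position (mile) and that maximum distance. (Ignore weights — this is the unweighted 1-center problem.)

The 1-center on a line is the midpoint of the two extreme points: leftmost at 8, rightmost at 57.
Optimal location = (8 + 57)/2 = 32.5; maximum distance = (57 − 8)/2 = 24.5.

location 32.5, max distance 24.5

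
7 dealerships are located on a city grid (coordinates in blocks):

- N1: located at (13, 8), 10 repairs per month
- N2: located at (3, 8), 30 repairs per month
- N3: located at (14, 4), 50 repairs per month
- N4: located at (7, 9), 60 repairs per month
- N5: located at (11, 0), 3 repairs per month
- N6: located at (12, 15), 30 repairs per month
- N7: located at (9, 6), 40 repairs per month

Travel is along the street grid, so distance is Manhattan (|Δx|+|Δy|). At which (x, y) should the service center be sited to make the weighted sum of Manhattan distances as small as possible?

(9, 8)

Manhattan distance separates: Σwᵢ(|x−xᵢ|+|y−yᵢ|) = Σwᵢ|x−xᵢ| + Σwᵢ|y−yᵢ|, so x and y are optimised independently as 1-D weighted medians.
Total weight W = 223; half = 111.5.
x-coordinate, sorted with cumulative weight:
  x=3 (N2, w=30) cum 30
  x=7 (N4, w=60) cum 90
  x=9 (N7, w=40) cum 130  ← median
  x=11 (N5, w=3) cum 133
  x=12 (N6, w=30) cum 163
  x=13 (N1, w=10) cum 173
  x=14 (N3, w=50) cum 223
⇒ x* = 9
y-coordinate, sorted with cumulative weight:
  y=0 (N5, w=3) cum 3
  y=4 (N3, w=50) cum 53
  y=6 (N7, w=40) cum 93
  y=8 (N1, w=10) cum 103
  y=8 (N2, w=30) cum 133  ← median
  y=9 (N4, w=60) cum 193
  y=15 (N6, w=30) cum 223
⇒ y* = 8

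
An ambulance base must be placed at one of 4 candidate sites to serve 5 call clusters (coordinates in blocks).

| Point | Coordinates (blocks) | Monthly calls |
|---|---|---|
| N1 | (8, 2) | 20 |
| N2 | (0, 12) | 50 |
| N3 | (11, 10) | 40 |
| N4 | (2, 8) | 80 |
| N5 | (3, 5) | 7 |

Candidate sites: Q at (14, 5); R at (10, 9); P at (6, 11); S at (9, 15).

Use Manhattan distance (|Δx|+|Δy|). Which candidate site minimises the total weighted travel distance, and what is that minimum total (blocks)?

P, total 1433 blocks

Total weighted distance at each candidate:
  Q (14, 5): total = 2827
  R (10, 9): total = 1707
  P (6, 11): total = 1433
  S (9, 15): total = 2392
Minimum is at P with total 1433 blocks.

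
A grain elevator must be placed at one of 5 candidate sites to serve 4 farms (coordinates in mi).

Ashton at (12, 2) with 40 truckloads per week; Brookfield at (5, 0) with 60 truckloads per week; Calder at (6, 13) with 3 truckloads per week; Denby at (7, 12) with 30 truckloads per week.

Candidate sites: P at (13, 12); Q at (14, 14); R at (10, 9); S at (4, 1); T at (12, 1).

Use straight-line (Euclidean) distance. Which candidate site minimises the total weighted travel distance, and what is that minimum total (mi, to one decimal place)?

Total weighted distance at each candidate:
  P (13, 12): total = 1468.5
  Q (14, 14): total = 1727.8
  R (10, 9): total = 1053.2
  S (4, 1): total = 785.9
  T (12, 1): total = 867.0
Minimum is at S with total 785.9 mi.

S, total 785.9 mi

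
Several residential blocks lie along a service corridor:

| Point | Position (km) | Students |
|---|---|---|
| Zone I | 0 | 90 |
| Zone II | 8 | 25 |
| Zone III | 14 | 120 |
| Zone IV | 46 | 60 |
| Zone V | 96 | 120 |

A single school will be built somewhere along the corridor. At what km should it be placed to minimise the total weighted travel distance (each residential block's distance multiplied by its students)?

For a sum of weighted absolute distances on a line, the optimum is the weighted median (not the mean). Total weight W = 415; half-weight = 207.5.
Sort by position and accumulate weight:
  km 0 (Zone I, w=90) → cum 90
  km 8 (Zone II, w=25) → cum 115
  km 14 (Zone III, w=120) → cum 235  ≥ 207.5 → median here
  km 46 (Zone IV, w=60) → cum 295
  km 96 (Zone V, w=120) → cum 415
Optimal location: km 14.

x = 14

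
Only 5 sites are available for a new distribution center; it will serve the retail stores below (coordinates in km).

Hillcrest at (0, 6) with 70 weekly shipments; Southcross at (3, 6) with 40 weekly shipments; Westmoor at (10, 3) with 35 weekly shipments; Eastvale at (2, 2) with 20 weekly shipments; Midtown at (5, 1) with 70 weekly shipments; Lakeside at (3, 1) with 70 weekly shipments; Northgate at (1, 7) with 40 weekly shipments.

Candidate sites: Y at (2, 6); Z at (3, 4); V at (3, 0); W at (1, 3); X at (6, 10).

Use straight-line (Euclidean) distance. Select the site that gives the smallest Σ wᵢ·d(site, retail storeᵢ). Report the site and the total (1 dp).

Z, total 1231.2 km

Total weighted distance at each candidate:
  Y (2, 6): total = 1380.7
  Z (3, 4): total = 1231.2
  V (3, 0): total = 1538.6
  W (1, 3): total = 1379.9
  X (6, 10): total = 2697.0
Minimum is at Z with total 1231.2 km.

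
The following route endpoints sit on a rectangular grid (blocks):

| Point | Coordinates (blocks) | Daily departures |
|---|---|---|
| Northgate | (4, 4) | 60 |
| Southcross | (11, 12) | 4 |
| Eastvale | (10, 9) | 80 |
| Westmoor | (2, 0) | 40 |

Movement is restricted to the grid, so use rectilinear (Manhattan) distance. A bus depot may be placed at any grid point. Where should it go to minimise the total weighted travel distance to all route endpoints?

(4, 4)

Manhattan distance separates: Σwᵢ(|x−xᵢ|+|y−yᵢ|) = Σwᵢ|x−xᵢ| + Σwᵢ|y−yᵢ|, so x and y are optimised independently as 1-D weighted medians.
Total weight W = 184; half = 92.
x-coordinate, sorted with cumulative weight:
  x=2 (Westmoor, w=40) cum 40
  x=4 (Northgate, w=60) cum 100  ← median
  x=10 (Eastvale, w=80) cum 180
  x=11 (Southcross, w=4) cum 184
⇒ x* = 4
y-coordinate, sorted with cumulative weight:
  y=0 (Westmoor, w=40) cum 40
  y=4 (Northgate, w=60) cum 100  ← median
  y=9 (Eastvale, w=80) cum 180
  y=12 (Southcross, w=4) cum 184
⇒ y* = 4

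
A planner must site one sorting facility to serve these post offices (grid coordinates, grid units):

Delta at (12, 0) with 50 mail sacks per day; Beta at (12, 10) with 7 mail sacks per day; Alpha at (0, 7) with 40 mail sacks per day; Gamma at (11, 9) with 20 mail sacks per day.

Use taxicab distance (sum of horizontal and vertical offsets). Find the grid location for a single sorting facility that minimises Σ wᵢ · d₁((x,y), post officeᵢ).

(11, 7)

Manhattan distance separates: Σwᵢ(|x−xᵢ|+|y−yᵢ|) = Σwᵢ|x−xᵢ| + Σwᵢ|y−yᵢ|, so x and y are optimised independently as 1-D weighted medians.
Total weight W = 117; half = 58.5.
x-coordinate, sorted with cumulative weight:
  x=0 (Alpha, w=40) cum 40
  x=11 (Gamma, w=20) cum 60  ← median
  x=12 (Delta, w=50) cum 110
  x=12 (Beta, w=7) cum 117
⇒ x* = 11
y-coordinate, sorted with cumulative weight:
  y=0 (Delta, w=50) cum 50
  y=7 (Alpha, w=40) cum 90  ← median
  y=9 (Gamma, w=20) cum 110
  y=10 (Beta, w=7) cum 117
⇒ y* = 7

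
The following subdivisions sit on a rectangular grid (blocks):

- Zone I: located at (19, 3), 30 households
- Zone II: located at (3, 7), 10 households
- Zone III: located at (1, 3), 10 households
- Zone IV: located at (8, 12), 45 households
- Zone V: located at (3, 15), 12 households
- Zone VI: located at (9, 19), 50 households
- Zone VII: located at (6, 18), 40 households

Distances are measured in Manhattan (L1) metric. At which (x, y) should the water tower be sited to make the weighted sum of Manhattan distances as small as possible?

Manhattan distance separates: Σwᵢ(|x−xᵢ|+|y−yᵢ|) = Σwᵢ|x−xᵢ| + Σwᵢ|y−yᵢ|, so x and y are optimised independently as 1-D weighted medians.
Total weight W = 197; half = 98.5.
x-coordinate, sorted with cumulative weight:
  x=1 (Zone III, w=10) cum 10
  x=3 (Zone II, w=10) cum 20
  x=3 (Zone V, w=12) cum 32
  x=6 (Zone VII, w=40) cum 72
  x=8 (Zone IV, w=45) cum 117  ← median
  x=9 (Zone VI, w=50) cum 167
  x=19 (Zone I, w=30) cum 197
⇒ x* = 8
y-coordinate, sorted with cumulative weight:
  y=3 (Zone I, w=30) cum 30
  y=3 (Zone III, w=10) cum 40
  y=7 (Zone II, w=10) cum 50
  y=12 (Zone IV, w=45) cum 95
  y=15 (Zone V, w=12) cum 107  ← median
  y=18 (Zone VII, w=40) cum 147
  y=19 (Zone VI, w=50) cum 197
⇒ y* = 15

(8, 15)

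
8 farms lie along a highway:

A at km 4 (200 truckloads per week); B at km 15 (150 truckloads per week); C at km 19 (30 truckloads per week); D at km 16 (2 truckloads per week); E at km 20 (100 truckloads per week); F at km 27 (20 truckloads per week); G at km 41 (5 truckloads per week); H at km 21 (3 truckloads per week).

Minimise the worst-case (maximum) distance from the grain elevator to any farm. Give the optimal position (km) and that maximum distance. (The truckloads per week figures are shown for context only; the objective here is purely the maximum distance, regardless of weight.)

location 22.5, max distance 18.5

The 1-center on a line is the midpoint of the two extreme points: leftmost at 4, rightmost at 41.
Optimal location = (4 + 41)/2 = 22.5; maximum distance = (41 − 4)/2 = 18.5.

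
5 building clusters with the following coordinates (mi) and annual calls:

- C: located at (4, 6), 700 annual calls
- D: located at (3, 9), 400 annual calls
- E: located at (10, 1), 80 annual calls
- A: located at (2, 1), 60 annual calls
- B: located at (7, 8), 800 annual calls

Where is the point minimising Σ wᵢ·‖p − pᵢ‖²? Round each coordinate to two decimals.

The minimiser of Σwᵢ‖p−pᵢ‖² is the weighted centroid p* = (Σwᵢpᵢ)/(Σwᵢ).
Σwᵢ = 2040.
Σwᵢxᵢ = 700·4 + 400·3 + 80·10 + 60·2 + 800·7 = 10520.
Σwᵢyᵢ = 700·6 + 400·9 + 80·1 + 60·1 + 800·8 = 14340.
x* = 10520/2040 = 5.16, y* = 14340/2040 = 7.03.

(5.16, 7.03)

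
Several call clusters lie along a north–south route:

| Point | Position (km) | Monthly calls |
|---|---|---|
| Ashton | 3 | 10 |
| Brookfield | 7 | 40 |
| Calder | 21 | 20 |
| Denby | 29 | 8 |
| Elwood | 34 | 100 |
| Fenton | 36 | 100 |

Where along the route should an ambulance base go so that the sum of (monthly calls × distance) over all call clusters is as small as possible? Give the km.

x = 34

For a sum of weighted absolute distances on a line, the optimum is the weighted median (not the mean). Total weight W = 278; half-weight = 139.
Sort by position and accumulate weight:
  km 3 (Ashton, w=10) → cum 10
  km 7 (Brookfield, w=40) → cum 50
  km 21 (Calder, w=20) → cum 70
  km 29 (Denby, w=8) → cum 78
  km 34 (Elwood, w=100) → cum 178  ≥ 139 → median here
  km 36 (Fenton, w=100) → cum 278
Optimal location: km 34.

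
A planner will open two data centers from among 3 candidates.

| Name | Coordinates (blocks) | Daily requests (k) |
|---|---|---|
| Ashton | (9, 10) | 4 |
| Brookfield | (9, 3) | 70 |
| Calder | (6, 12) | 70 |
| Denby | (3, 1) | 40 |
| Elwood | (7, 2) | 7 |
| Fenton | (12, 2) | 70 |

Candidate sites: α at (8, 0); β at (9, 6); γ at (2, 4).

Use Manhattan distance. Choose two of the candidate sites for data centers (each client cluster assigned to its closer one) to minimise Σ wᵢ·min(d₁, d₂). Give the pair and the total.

{α, β}, total 1537

Evaluate every pair (each demand assigned to the nearer of the two):
  {α, β}: total = 1537
  {β, γ}: total = 1548
  {α, γ}: total = 1765
Best pair: {α, β} with total 1537.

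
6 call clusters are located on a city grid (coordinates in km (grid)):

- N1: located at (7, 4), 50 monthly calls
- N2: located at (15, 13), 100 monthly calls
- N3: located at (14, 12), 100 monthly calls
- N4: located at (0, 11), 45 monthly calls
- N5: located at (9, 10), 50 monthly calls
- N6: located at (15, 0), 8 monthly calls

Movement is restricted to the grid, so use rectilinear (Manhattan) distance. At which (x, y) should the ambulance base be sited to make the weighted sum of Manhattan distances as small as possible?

Manhattan distance separates: Σwᵢ(|x−xᵢ|+|y−yᵢ|) = Σwᵢ|x−xᵢ| + Σwᵢ|y−yᵢ|, so x and y are optimised independently as 1-D weighted medians.
Total weight W = 353; half = 176.5.
x-coordinate, sorted with cumulative weight:
  x=0 (N4, w=45) cum 45
  x=7 (N1, w=50) cum 95
  x=9 (N5, w=50) cum 145
  x=14 (N3, w=100) cum 245  ← median
  x=15 (N2, w=100) cum 345
  x=15 (N6, w=8) cum 353
⇒ x* = 14
y-coordinate, sorted with cumulative weight:
  y=0 (N6, w=8) cum 8
  y=4 (N1, w=50) cum 58
  y=10 (N5, w=50) cum 108
  y=11 (N4, w=45) cum 153
  y=12 (N3, w=100) cum 253  ← median
  y=13 (N2, w=100) cum 353
⇒ y* = 12

(14, 12)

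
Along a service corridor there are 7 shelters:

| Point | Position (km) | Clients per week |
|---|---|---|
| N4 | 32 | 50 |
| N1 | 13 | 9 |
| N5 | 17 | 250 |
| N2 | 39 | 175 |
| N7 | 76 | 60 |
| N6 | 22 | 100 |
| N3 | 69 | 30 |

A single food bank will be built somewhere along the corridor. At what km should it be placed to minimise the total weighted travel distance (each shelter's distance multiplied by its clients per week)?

For a sum of weighted absolute distances on a line, the optimum is the weighted median (not the mean). Total weight W = 674; half-weight = 337.
Sort by position and accumulate weight:
  km 13 (N1, w=9) → cum 9
  km 17 (N5, w=250) → cum 259
  km 22 (N6, w=100) → cum 359  ≥ 337 → median here
  km 32 (N4, w=50) → cum 409
  km 39 (N2, w=175) → cum 584
  km 69 (N3, w=30) → cum 614
  km 76 (N7, w=60) → cum 674
Optimal location: km 22.

x = 22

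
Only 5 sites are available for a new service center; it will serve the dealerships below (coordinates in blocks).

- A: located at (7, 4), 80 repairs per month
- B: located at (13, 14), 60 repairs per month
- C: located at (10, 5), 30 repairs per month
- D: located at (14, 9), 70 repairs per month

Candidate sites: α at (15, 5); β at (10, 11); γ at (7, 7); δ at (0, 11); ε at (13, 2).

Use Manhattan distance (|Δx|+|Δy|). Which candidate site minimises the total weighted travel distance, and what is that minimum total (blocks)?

Total weighted distance at each candidate:
  α (15, 5): total = 1880
  β (10, 11): total = 1760
  γ (7, 7): total = 1800
  δ (0, 11): total = 3680
  ε (13, 2): total = 2100
Minimum is at β with total 1760 blocks.

β, total 1760 blocks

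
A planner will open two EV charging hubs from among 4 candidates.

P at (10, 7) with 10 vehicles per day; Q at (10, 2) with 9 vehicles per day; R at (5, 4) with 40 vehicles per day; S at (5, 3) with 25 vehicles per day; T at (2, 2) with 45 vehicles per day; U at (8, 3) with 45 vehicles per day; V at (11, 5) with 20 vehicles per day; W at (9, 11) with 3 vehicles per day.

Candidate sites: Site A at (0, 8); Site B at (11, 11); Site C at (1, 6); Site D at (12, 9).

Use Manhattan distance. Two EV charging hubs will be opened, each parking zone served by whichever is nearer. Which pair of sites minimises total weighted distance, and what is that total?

Evaluate every pair (each demand assigned to the nearer of the two):
  {Site C, Site D}: total = 1326
  {Site B, Site C}: total = 1356
  {Site A, Site C}: total = 1563
  {Site A, Site D}: total = 1656
  {Site A, Site B}: total = 1731
  {Site B, Site D}: total = 2247
Best pair: {Site C, Site D} with total 1326.

{Site C, Site D}, total 1326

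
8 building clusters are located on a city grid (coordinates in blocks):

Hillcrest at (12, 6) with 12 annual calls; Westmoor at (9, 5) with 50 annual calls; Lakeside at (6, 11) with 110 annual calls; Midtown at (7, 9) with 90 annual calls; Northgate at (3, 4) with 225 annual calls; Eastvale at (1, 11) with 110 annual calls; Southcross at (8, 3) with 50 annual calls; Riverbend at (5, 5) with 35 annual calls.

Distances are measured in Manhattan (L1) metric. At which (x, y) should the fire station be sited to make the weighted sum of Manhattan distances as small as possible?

(5, 5)

Manhattan distance separates: Σwᵢ(|x−xᵢ|+|y−yᵢ|) = Σwᵢ|x−xᵢ| + Σwᵢ|y−yᵢ|, so x and y are optimised independently as 1-D weighted medians.
Total weight W = 682; half = 341.
x-coordinate, sorted with cumulative weight:
  x=1 (Eastvale, w=110) cum 110
  x=3 (Northgate, w=225) cum 335
  x=5 (Riverbend, w=35) cum 370  ← median
  x=6 (Lakeside, w=110) cum 480
  x=7 (Midtown, w=90) cum 570
  x=8 (Southcross, w=50) cum 620
  x=9 (Westmoor, w=50) cum 670
  x=12 (Hillcrest, w=12) cum 682
⇒ x* = 5
y-coordinate, sorted with cumulative weight:
  y=3 (Southcross, w=50) cum 50
  y=4 (Northgate, w=225) cum 275
  y=5 (Westmoor, w=50) cum 325
  y=5 (Riverbend, w=35) cum 360  ← median
  y=6 (Hillcrest, w=12) cum 372
  y=9 (Midtown, w=90) cum 462
  y=11 (Lakeside, w=110) cum 572
  y=11 (Eastvale, w=110) cum 682
⇒ y* = 5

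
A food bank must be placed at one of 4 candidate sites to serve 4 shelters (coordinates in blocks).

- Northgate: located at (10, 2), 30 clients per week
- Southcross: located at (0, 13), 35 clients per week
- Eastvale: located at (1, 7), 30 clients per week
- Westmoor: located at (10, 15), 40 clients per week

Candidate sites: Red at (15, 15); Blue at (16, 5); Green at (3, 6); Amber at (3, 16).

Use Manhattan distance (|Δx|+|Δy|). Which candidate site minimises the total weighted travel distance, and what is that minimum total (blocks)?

Green, total 1410 blocks

Total weighted distance at each candidate:
  Red (15, 15): total = 1995
  Blue (16, 5): total = 2260
  Green (3, 6): total = 1410
  Amber (3, 16): total = 1490
Minimum is at Green with total 1410 blocks.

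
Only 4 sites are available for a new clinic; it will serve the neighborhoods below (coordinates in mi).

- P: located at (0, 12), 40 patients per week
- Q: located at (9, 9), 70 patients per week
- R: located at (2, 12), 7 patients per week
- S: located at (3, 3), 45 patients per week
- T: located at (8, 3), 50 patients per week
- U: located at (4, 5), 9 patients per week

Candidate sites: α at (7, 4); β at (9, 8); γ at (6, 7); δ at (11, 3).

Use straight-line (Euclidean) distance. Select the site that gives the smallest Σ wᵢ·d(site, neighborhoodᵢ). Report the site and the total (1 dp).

γ, total 1083.7 mi

Total weighted distance at each candidate:
  α (7, 4): total = 1152.9
  β (9, 8): total = 1179.3
  γ (6, 7): total = 1083.7
  δ (11, 3): total = 1675.8
Minimum is at γ with total 1083.7 mi.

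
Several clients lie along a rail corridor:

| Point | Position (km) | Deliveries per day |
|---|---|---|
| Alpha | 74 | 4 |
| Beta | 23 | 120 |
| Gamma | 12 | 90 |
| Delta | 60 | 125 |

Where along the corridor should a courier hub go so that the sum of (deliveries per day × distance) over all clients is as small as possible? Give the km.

x = 23

For a sum of weighted absolute distances on a line, the optimum is the weighted median (not the mean). Total weight W = 339; half-weight = 169.5.
Sort by position and accumulate weight:
  km 12 (Gamma, w=90) → cum 90
  km 23 (Beta, w=120) → cum 210  ≥ 169.5 → median here
  km 60 (Delta, w=125) → cum 335
  km 74 (Alpha, w=4) → cum 339
Optimal location: km 23.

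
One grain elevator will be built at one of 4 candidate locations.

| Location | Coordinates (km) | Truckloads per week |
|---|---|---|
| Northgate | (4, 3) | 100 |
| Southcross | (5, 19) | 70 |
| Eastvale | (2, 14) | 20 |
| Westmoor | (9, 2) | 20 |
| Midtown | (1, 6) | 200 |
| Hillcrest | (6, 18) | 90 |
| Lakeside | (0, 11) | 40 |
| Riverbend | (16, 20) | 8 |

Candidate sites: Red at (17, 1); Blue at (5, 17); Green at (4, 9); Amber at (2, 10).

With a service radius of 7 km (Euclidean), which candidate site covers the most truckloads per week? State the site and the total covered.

Green, covering 360

Coverage radius r = 7 km; a point is covered iff (Δx)²+(Δy)² ≤ 7² = 49.
  Red (17, 1): covers {none} → 0
  Blue (5, 17): covers {Southcross, Eastvale, Hillcrest} → 180
  Green (4, 9): covers {Northgate, Eastvale, Midtown, Lakeside} → 360
  Amber (2, 10): covers {Eastvale, Midtown, Lakeside} → 260
Maximum coverage at Green: 360 truckloads per week.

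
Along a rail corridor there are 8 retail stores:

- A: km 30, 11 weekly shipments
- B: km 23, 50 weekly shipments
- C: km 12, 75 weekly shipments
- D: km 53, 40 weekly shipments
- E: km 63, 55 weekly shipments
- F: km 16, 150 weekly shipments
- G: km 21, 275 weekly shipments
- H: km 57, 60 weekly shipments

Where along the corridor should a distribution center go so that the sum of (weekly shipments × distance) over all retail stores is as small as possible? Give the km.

x = 21

For a sum of weighted absolute distances on a line, the optimum is the weighted median (not the mean). Total weight W = 716; half-weight = 358.
Sort by position and accumulate weight:
  km 12 (C, w=75) → cum 75
  km 16 (F, w=150) → cum 225
  km 21 (G, w=275) → cum 500  ≥ 358 → median here
  km 23 (B, w=50) → cum 550
  km 30 (A, w=11) → cum 561
  km 53 (D, w=40) → cum 601
  km 57 (H, w=60) → cum 661
  km 63 (E, w=55) → cum 716
Optimal location: km 21.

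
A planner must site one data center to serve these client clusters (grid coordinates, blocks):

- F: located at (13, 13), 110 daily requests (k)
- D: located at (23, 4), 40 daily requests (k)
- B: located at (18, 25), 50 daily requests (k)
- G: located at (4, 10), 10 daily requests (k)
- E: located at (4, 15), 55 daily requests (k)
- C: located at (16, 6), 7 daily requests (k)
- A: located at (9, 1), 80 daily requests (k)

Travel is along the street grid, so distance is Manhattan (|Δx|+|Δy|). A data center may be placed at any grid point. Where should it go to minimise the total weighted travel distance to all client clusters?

Manhattan distance separates: Σwᵢ(|x−xᵢ|+|y−yᵢ|) = Σwᵢ|x−xᵢ| + Σwᵢ|y−yᵢ|, so x and y are optimised independently as 1-D weighted medians.
Total weight W = 352; half = 176.
x-coordinate, sorted with cumulative weight:
  x=4 (G, w=10) cum 10
  x=4 (E, w=55) cum 65
  x=9 (A, w=80) cum 145
  x=13 (F, w=110) cum 255  ← median
  x=16 (C, w=7) cum 262
  x=18 (B, w=50) cum 312
  x=23 (D, w=40) cum 352
⇒ x* = 13
y-coordinate, sorted with cumulative weight:
  y=1 (A, w=80) cum 80
  y=4 (D, w=40) cum 120
  y=6 (C, w=7) cum 127
  y=10 (G, w=10) cum 137
  y=13 (F, w=110) cum 247  ← median
  y=15 (E, w=55) cum 302
  y=25 (B, w=50) cum 352
⇒ y* = 13

(13, 13)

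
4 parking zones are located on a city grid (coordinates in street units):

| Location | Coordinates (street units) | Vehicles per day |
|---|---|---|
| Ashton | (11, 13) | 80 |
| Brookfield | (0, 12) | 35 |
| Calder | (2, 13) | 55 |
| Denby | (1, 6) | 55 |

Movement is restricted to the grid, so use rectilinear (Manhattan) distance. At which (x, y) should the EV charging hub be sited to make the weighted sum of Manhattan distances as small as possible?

(2, 13)

Manhattan distance separates: Σwᵢ(|x−xᵢ|+|y−yᵢ|) = Σwᵢ|x−xᵢ| + Σwᵢ|y−yᵢ|, so x and y are optimised independently as 1-D weighted medians.
Total weight W = 225; half = 112.5.
x-coordinate, sorted with cumulative weight:
  x=0 (Brookfield, w=35) cum 35
  x=1 (Denby, w=55) cum 90
  x=2 (Calder, w=55) cum 145  ← median
  x=11 (Ashton, w=80) cum 225
⇒ x* = 2
y-coordinate, sorted with cumulative weight:
  y=6 (Denby, w=55) cum 55
  y=12 (Brookfield, w=35) cum 90
  y=13 (Ashton, w=80) cum 170  ← median
  y=13 (Calder, w=55) cum 225
⇒ y* = 13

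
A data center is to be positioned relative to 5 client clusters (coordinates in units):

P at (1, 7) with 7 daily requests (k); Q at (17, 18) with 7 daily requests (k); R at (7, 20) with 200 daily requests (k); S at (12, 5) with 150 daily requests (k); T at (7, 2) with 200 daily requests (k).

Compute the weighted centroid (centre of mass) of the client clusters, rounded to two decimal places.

(8.38, 9.44)

The minimiser of Σwᵢ‖p−pᵢ‖² is the weighted centroid p* = (Σwᵢpᵢ)/(Σwᵢ).
Σwᵢ = 564.
Σwᵢxᵢ = 7·1 + 7·17 + 200·7 + 150·12 + 200·7 = 4726.
Σwᵢyᵢ = 7·7 + 7·18 + 200·20 + 150·5 + 200·2 = 5325.
x* = 4726/564 = 8.38, y* = 5325/564 = 9.44.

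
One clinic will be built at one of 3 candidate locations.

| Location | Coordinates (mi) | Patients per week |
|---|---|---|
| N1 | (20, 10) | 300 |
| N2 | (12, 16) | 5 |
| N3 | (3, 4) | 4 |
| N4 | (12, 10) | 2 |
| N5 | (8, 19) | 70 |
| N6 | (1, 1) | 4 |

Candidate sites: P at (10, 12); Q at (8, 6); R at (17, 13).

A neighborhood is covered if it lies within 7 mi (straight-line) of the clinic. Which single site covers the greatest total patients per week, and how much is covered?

Coverage radius r = 7 mi; a point is covered iff (Δx)²+(Δy)² ≤ 7² = 49.
  P (10, 12): covers {N2, N4} → 7
  Q (8, 6): covers {N3, N4} → 6
  R (17, 13): covers {N1, N2, N4} → 307
Maximum coverage at R: 307 patients per week.

R, covering 307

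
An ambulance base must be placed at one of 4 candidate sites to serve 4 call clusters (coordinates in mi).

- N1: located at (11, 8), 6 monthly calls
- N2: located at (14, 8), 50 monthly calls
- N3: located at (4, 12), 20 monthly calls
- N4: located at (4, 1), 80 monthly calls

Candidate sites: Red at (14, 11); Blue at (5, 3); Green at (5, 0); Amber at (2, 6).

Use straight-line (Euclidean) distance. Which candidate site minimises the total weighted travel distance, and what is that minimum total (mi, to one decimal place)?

Total weighted distance at each candidate:
  Red (14, 11): total = 1507.8
  Blue (5, 3): total = 921.6
  Green (5, 0): total = 1016.0
  Amber (2, 6): total = 1220.9
Minimum is at Blue with total 921.6 mi.

Blue, total 921.6 mi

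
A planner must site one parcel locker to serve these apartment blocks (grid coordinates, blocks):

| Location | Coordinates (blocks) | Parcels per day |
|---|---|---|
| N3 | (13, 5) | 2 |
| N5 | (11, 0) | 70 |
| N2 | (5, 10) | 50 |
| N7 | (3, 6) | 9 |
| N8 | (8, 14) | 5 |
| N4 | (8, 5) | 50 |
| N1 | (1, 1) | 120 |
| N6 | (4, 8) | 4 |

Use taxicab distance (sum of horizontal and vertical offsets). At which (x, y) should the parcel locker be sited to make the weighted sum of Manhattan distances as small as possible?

(5, 1)

Manhattan distance separates: Σwᵢ(|x−xᵢ|+|y−yᵢ|) = Σwᵢ|x−xᵢ| + Σwᵢ|y−yᵢ|, so x and y are optimised independently as 1-D weighted medians.
Total weight W = 310; half = 155.
x-coordinate, sorted with cumulative weight:
  x=1 (N1, w=120) cum 120
  x=3 (N7, w=9) cum 129
  x=4 (N6, w=4) cum 133
  x=5 (N2, w=50) cum 183  ← median
  x=8 (N8, w=5) cum 188
  x=8 (N4, w=50) cum 238
  x=11 (N5, w=70) cum 308
  x=13 (N3, w=2) cum 310
⇒ x* = 5
y-coordinate, sorted with cumulative weight:
  y=0 (N5, w=70) cum 70
  y=1 (N1, w=120) cum 190  ← median
  y=5 (N3, w=2) cum 192
  y=5 (N4, w=50) cum 242
  y=6 (N7, w=9) cum 251
  y=8 (N6, w=4) cum 255
  y=10 (N2, w=50) cum 305
  y=14 (N8, w=5) cum 310
⇒ y* = 1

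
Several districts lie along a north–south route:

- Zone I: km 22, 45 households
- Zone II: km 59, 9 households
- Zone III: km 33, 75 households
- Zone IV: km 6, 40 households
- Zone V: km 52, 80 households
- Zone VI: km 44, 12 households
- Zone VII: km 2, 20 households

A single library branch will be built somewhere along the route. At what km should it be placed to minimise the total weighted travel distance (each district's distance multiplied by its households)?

For a sum of weighted absolute distances on a line, the optimum is the weighted median (not the mean). Total weight W = 281; half-weight = 140.5.
Sort by position and accumulate weight:
  km 2 (Zone VII, w=20) → cum 20
  km 6 (Zone IV, w=40) → cum 60
  km 22 (Zone I, w=45) → cum 105
  km 33 (Zone III, w=75) → cum 180  ≥ 140.5 → median here
  km 44 (Zone VI, w=12) → cum 192
  km 52 (Zone V, w=80) → cum 272
  km 59 (Zone II, w=9) → cum 281
Optimal location: km 33.

x = 33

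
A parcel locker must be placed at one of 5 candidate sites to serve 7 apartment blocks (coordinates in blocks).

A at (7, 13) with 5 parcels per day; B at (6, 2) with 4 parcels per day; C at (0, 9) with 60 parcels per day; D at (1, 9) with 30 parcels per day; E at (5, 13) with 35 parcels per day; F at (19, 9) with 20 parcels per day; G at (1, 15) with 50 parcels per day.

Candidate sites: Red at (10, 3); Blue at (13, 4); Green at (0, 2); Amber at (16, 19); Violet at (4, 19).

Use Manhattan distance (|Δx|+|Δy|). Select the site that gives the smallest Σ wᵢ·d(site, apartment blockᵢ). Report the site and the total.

Violet, total 2446 blocks

Total weighted distance at each candidate:
  Red (10, 3): total = 3370
  Blue (13, 4): total = 3666
  Green (0, 2): total = 2554
  Amber (16, 19): total = 4298
  Violet (4, 19): total = 2446
Minimum is at Violet with total 2446 blocks.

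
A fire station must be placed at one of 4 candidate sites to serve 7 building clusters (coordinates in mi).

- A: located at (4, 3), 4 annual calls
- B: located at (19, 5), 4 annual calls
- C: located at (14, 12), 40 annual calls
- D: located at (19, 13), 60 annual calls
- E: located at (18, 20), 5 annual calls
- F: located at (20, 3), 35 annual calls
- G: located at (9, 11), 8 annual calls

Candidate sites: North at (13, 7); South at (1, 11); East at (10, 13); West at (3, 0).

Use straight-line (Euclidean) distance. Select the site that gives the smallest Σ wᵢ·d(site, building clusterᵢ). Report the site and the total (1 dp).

Total weighted distance at each candidate:
  North (13, 7): total = 1174.8
  South (1, 11): total = 2600.0
  East (10, 13): total = 1365.8
  West (3, 0): total = 2797.2
Minimum is at North with total 1174.8 mi.

North, total 1174.8 mi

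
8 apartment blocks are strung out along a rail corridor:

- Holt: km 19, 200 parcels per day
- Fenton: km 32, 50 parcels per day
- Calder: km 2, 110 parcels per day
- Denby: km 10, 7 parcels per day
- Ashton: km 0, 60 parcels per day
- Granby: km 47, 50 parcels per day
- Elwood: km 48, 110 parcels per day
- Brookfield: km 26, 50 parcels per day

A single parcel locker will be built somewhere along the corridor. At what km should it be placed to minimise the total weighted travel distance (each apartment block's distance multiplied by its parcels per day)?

x = 19

For a sum of weighted absolute distances on a line, the optimum is the weighted median (not the mean). Total weight W = 637; half-weight = 318.5.
Sort by position and accumulate weight:
  km 0 (Ashton, w=60) → cum 60
  km 2 (Calder, w=110) → cum 170
  km 10 (Denby, w=7) → cum 177
  km 19 (Holt, w=200) → cum 377  ≥ 318.5 → median here
  km 26 (Brookfield, w=50) → cum 427
  km 32 (Fenton, w=50) → cum 477
  km 47 (Granby, w=50) → cum 527
  km 48 (Elwood, w=110) → cum 637
Optimal location: km 19.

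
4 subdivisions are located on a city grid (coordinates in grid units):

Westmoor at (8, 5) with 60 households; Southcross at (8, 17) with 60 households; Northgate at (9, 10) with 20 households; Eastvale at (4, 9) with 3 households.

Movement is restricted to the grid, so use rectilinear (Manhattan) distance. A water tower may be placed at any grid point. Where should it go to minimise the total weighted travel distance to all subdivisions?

(8, 10)

Manhattan distance separates: Σwᵢ(|x−xᵢ|+|y−yᵢ|) = Σwᵢ|x−xᵢ| + Σwᵢ|y−yᵢ|, so x and y are optimised independently as 1-D weighted medians.
Total weight W = 143; half = 71.5.
x-coordinate, sorted with cumulative weight:
  x=4 (Eastvale, w=3) cum 3
  x=8 (Westmoor, w=60) cum 63
  x=8 (Southcross, w=60) cum 123  ← median
  x=9 (Northgate, w=20) cum 143
⇒ x* = 8
y-coordinate, sorted with cumulative weight:
  y=5 (Westmoor, w=60) cum 60
  y=9 (Eastvale, w=3) cum 63
  y=10 (Northgate, w=20) cum 83  ← median
  y=17 (Southcross, w=60) cum 143
⇒ y* = 10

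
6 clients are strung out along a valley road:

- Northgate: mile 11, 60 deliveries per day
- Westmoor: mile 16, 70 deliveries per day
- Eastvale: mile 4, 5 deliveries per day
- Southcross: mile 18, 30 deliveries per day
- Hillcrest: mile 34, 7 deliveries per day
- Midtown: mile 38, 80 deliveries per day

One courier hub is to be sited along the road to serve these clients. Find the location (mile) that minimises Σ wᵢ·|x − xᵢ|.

For a sum of weighted absolute distances on a line, the optimum is the weighted median (not the mean). Total weight W = 252; half-weight = 126.
Sort by position and accumulate weight:
  mile 4 (Eastvale, w=5) → cum 5
  mile 11 (Northgate, w=60) → cum 65
  mile 16 (Westmoor, w=70) → cum 135  ≥ 126 → median here
  mile 18 (Southcross, w=30) → cum 165
  mile 34 (Hillcrest, w=7) → cum 172
  mile 38 (Midtown, w=80) → cum 252
Optimal location: mile 16.

x = 16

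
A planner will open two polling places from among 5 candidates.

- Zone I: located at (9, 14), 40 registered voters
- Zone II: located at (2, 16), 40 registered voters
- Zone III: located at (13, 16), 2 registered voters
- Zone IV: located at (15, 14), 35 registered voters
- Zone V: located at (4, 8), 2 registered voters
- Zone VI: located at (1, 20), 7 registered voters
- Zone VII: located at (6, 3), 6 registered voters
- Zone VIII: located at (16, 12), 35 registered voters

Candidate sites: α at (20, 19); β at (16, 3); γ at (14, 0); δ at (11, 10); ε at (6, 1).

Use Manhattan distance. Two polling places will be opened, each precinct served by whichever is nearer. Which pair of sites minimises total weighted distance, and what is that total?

{δ, ε}, total 1551

Evaluate every pair (each demand assigned to the nearer of the two):
  {δ, ε}: total = 1551
  {β, δ}: total = 1599
  {γ, δ}: total = 1605
  {α, δ}: total = 1611
  {α, ε}: total = 2325
  {β, ε}: total = 2365
  {α, β}: total = 2399
  {α, γ}: total = 2477
  {γ, ε}: total = 2647
  {β, γ}: total = 2885
Best pair: {δ, ε} with total 1551.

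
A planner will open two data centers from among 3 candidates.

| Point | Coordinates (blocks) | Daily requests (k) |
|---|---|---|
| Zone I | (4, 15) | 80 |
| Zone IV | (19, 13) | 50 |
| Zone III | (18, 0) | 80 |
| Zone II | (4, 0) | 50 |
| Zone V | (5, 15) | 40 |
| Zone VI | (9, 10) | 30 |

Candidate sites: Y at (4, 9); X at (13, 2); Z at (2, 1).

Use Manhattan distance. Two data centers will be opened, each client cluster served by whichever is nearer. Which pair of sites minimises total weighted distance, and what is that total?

{Y, X}, total 2800

Evaluate every pair (each demand assigned to the nearer of the two):
  {Y, X}: total = 2800
  {Y, Z}: total = 3400
  {X, Z}: total = 3880
Best pair: {Y, X} with total 2800.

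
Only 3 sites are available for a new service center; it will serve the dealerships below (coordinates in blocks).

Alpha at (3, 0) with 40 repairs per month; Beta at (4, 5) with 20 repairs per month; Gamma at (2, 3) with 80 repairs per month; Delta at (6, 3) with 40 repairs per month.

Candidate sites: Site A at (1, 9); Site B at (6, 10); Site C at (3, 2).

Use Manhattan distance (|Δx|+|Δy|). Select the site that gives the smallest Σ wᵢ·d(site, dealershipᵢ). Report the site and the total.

Total weighted distance at each candidate:
  Site A (1, 9): total = 1580
  Site B (6, 10): total = 1820
  Site C (3, 2): total = 480
Minimum is at Site C with total 480 blocks.

Site C, total 480 blocks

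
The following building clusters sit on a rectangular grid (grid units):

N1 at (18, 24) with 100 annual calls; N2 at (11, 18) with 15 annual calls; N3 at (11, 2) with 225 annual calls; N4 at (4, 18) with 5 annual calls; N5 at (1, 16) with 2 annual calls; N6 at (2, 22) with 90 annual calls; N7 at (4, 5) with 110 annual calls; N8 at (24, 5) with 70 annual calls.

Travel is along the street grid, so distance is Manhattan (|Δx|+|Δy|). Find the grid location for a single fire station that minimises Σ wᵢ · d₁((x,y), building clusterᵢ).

Manhattan distance separates: Σwᵢ(|x−xᵢ|+|y−yᵢ|) = Σwᵢ|x−xᵢ| + Σwᵢ|y−yᵢ|, so x and y are optimised independently as 1-D weighted medians.
Total weight W = 617; half = 308.5.
x-coordinate, sorted with cumulative weight:
  x=1 (N5, w=2) cum 2
  x=2 (N6, w=90) cum 92
  x=4 (N4, w=5) cum 97
  x=4 (N7, w=110) cum 207
  x=11 (N2, w=15) cum 222
  x=11 (N3, w=225) cum 447  ← median
  x=18 (N1, w=100) cum 547
  x=24 (N8, w=70) cum 617
⇒ x* = 11
y-coordinate, sorted with cumulative weight:
  y=2 (N3, w=225) cum 225
  y=5 (N7, w=110) cum 335  ← median
  y=5 (N8, w=70) cum 405
  y=16 (N5, w=2) cum 407
  y=18 (N2, w=15) cum 422
  y=18 (N4, w=5) cum 427
  y=22 (N6, w=90) cum 517
  y=24 (N1, w=100) cum 617
⇒ y* = 5

(11, 5)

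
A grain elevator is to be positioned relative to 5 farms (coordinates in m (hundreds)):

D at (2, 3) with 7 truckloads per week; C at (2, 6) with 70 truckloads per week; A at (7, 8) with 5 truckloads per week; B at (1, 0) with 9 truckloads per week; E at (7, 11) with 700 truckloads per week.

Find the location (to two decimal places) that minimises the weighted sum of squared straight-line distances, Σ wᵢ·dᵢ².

(6.45, 10.34)

The minimiser of Σwᵢ‖p−pᵢ‖² is the weighted centroid p* = (Σwᵢpᵢ)/(Σwᵢ).
Σwᵢ = 791.
Σwᵢxᵢ = 7·2 + 70·2 + 5·7 + 9·1 + 700·7 = 5098.
Σwᵢyᵢ = 7·3 + 70·6 + 5·8 + 9·0 + 700·11 = 8181.
x* = 5098/791 = 6.45, y* = 8181/791 = 10.34.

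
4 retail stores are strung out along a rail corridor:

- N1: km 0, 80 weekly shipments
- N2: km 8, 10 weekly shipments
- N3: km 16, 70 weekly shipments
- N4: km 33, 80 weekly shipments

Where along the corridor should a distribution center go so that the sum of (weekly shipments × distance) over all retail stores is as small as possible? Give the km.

For a sum of weighted absolute distances on a line, the optimum is the weighted median (not the mean). Total weight W = 240; half-weight = 120.
Sort by position and accumulate weight:
  km 0 (N1, w=80) → cum 80
  km 8 (N2, w=10) → cum 90
  km 16 (N3, w=70) → cum 160  ≥ 120 → median here
  km 33 (N4, w=80) → cum 240
Optimal location: km 16.

x = 16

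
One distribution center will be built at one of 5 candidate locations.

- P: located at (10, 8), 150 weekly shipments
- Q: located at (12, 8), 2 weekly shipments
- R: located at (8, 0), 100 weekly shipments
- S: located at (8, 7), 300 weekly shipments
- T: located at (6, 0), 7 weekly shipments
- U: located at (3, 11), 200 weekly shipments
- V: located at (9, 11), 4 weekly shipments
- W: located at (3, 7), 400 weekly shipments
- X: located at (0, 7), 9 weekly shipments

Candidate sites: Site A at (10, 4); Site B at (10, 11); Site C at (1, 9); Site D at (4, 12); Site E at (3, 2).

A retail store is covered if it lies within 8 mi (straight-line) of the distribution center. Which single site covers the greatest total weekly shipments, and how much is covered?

Coverage radius r = 8 mi; a point is covered iff (Δx)²+(Δy)² ≤ 8² = 64.
  Site A (10, 4): covers {P, Q, R, S, T, V, W} → 963
  Site B (10, 11): covers {P, Q, S, U, V} → 656
  Site C (1, 9): covers {S, U, W, X} → 909
  Site D (4, 12): covers {P, S, U, V, W, X} → 1063
  Site E (3, 2): covers {R, S, T, W, X} → 816
Maximum coverage at Site D: 1063 weekly shipments.

Site D, covering 1063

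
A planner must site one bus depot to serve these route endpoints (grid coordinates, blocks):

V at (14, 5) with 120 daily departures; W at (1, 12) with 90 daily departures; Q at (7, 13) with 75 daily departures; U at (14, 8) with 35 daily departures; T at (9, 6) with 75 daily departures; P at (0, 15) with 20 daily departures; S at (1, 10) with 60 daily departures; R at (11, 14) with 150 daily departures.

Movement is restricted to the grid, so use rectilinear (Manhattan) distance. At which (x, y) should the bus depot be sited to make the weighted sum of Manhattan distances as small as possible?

(9, 12)

Manhattan distance separates: Σwᵢ(|x−xᵢ|+|y−yᵢ|) = Σwᵢ|x−xᵢ| + Σwᵢ|y−yᵢ|, so x and y are optimised independently as 1-D weighted medians.
Total weight W = 625; half = 312.5.
x-coordinate, sorted with cumulative weight:
  x=0 (P, w=20) cum 20
  x=1 (W, w=90) cum 110
  x=1 (S, w=60) cum 170
  x=7 (Q, w=75) cum 245
  x=9 (T, w=75) cum 320  ← median
  x=11 (R, w=150) cum 470
  x=14 (V, w=120) cum 590
  x=14 (U, w=35) cum 625
⇒ x* = 9
y-coordinate, sorted with cumulative weight:
  y=5 (V, w=120) cum 120
  y=6 (T, w=75) cum 195
  y=8 (U, w=35) cum 230
  y=10 (S, w=60) cum 290
  y=12 (W, w=90) cum 380  ← median
  y=13 (Q, w=75) cum 455
  y=14 (R, w=150) cum 605
  y=15 (P, w=20) cum 625
⇒ y* = 12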